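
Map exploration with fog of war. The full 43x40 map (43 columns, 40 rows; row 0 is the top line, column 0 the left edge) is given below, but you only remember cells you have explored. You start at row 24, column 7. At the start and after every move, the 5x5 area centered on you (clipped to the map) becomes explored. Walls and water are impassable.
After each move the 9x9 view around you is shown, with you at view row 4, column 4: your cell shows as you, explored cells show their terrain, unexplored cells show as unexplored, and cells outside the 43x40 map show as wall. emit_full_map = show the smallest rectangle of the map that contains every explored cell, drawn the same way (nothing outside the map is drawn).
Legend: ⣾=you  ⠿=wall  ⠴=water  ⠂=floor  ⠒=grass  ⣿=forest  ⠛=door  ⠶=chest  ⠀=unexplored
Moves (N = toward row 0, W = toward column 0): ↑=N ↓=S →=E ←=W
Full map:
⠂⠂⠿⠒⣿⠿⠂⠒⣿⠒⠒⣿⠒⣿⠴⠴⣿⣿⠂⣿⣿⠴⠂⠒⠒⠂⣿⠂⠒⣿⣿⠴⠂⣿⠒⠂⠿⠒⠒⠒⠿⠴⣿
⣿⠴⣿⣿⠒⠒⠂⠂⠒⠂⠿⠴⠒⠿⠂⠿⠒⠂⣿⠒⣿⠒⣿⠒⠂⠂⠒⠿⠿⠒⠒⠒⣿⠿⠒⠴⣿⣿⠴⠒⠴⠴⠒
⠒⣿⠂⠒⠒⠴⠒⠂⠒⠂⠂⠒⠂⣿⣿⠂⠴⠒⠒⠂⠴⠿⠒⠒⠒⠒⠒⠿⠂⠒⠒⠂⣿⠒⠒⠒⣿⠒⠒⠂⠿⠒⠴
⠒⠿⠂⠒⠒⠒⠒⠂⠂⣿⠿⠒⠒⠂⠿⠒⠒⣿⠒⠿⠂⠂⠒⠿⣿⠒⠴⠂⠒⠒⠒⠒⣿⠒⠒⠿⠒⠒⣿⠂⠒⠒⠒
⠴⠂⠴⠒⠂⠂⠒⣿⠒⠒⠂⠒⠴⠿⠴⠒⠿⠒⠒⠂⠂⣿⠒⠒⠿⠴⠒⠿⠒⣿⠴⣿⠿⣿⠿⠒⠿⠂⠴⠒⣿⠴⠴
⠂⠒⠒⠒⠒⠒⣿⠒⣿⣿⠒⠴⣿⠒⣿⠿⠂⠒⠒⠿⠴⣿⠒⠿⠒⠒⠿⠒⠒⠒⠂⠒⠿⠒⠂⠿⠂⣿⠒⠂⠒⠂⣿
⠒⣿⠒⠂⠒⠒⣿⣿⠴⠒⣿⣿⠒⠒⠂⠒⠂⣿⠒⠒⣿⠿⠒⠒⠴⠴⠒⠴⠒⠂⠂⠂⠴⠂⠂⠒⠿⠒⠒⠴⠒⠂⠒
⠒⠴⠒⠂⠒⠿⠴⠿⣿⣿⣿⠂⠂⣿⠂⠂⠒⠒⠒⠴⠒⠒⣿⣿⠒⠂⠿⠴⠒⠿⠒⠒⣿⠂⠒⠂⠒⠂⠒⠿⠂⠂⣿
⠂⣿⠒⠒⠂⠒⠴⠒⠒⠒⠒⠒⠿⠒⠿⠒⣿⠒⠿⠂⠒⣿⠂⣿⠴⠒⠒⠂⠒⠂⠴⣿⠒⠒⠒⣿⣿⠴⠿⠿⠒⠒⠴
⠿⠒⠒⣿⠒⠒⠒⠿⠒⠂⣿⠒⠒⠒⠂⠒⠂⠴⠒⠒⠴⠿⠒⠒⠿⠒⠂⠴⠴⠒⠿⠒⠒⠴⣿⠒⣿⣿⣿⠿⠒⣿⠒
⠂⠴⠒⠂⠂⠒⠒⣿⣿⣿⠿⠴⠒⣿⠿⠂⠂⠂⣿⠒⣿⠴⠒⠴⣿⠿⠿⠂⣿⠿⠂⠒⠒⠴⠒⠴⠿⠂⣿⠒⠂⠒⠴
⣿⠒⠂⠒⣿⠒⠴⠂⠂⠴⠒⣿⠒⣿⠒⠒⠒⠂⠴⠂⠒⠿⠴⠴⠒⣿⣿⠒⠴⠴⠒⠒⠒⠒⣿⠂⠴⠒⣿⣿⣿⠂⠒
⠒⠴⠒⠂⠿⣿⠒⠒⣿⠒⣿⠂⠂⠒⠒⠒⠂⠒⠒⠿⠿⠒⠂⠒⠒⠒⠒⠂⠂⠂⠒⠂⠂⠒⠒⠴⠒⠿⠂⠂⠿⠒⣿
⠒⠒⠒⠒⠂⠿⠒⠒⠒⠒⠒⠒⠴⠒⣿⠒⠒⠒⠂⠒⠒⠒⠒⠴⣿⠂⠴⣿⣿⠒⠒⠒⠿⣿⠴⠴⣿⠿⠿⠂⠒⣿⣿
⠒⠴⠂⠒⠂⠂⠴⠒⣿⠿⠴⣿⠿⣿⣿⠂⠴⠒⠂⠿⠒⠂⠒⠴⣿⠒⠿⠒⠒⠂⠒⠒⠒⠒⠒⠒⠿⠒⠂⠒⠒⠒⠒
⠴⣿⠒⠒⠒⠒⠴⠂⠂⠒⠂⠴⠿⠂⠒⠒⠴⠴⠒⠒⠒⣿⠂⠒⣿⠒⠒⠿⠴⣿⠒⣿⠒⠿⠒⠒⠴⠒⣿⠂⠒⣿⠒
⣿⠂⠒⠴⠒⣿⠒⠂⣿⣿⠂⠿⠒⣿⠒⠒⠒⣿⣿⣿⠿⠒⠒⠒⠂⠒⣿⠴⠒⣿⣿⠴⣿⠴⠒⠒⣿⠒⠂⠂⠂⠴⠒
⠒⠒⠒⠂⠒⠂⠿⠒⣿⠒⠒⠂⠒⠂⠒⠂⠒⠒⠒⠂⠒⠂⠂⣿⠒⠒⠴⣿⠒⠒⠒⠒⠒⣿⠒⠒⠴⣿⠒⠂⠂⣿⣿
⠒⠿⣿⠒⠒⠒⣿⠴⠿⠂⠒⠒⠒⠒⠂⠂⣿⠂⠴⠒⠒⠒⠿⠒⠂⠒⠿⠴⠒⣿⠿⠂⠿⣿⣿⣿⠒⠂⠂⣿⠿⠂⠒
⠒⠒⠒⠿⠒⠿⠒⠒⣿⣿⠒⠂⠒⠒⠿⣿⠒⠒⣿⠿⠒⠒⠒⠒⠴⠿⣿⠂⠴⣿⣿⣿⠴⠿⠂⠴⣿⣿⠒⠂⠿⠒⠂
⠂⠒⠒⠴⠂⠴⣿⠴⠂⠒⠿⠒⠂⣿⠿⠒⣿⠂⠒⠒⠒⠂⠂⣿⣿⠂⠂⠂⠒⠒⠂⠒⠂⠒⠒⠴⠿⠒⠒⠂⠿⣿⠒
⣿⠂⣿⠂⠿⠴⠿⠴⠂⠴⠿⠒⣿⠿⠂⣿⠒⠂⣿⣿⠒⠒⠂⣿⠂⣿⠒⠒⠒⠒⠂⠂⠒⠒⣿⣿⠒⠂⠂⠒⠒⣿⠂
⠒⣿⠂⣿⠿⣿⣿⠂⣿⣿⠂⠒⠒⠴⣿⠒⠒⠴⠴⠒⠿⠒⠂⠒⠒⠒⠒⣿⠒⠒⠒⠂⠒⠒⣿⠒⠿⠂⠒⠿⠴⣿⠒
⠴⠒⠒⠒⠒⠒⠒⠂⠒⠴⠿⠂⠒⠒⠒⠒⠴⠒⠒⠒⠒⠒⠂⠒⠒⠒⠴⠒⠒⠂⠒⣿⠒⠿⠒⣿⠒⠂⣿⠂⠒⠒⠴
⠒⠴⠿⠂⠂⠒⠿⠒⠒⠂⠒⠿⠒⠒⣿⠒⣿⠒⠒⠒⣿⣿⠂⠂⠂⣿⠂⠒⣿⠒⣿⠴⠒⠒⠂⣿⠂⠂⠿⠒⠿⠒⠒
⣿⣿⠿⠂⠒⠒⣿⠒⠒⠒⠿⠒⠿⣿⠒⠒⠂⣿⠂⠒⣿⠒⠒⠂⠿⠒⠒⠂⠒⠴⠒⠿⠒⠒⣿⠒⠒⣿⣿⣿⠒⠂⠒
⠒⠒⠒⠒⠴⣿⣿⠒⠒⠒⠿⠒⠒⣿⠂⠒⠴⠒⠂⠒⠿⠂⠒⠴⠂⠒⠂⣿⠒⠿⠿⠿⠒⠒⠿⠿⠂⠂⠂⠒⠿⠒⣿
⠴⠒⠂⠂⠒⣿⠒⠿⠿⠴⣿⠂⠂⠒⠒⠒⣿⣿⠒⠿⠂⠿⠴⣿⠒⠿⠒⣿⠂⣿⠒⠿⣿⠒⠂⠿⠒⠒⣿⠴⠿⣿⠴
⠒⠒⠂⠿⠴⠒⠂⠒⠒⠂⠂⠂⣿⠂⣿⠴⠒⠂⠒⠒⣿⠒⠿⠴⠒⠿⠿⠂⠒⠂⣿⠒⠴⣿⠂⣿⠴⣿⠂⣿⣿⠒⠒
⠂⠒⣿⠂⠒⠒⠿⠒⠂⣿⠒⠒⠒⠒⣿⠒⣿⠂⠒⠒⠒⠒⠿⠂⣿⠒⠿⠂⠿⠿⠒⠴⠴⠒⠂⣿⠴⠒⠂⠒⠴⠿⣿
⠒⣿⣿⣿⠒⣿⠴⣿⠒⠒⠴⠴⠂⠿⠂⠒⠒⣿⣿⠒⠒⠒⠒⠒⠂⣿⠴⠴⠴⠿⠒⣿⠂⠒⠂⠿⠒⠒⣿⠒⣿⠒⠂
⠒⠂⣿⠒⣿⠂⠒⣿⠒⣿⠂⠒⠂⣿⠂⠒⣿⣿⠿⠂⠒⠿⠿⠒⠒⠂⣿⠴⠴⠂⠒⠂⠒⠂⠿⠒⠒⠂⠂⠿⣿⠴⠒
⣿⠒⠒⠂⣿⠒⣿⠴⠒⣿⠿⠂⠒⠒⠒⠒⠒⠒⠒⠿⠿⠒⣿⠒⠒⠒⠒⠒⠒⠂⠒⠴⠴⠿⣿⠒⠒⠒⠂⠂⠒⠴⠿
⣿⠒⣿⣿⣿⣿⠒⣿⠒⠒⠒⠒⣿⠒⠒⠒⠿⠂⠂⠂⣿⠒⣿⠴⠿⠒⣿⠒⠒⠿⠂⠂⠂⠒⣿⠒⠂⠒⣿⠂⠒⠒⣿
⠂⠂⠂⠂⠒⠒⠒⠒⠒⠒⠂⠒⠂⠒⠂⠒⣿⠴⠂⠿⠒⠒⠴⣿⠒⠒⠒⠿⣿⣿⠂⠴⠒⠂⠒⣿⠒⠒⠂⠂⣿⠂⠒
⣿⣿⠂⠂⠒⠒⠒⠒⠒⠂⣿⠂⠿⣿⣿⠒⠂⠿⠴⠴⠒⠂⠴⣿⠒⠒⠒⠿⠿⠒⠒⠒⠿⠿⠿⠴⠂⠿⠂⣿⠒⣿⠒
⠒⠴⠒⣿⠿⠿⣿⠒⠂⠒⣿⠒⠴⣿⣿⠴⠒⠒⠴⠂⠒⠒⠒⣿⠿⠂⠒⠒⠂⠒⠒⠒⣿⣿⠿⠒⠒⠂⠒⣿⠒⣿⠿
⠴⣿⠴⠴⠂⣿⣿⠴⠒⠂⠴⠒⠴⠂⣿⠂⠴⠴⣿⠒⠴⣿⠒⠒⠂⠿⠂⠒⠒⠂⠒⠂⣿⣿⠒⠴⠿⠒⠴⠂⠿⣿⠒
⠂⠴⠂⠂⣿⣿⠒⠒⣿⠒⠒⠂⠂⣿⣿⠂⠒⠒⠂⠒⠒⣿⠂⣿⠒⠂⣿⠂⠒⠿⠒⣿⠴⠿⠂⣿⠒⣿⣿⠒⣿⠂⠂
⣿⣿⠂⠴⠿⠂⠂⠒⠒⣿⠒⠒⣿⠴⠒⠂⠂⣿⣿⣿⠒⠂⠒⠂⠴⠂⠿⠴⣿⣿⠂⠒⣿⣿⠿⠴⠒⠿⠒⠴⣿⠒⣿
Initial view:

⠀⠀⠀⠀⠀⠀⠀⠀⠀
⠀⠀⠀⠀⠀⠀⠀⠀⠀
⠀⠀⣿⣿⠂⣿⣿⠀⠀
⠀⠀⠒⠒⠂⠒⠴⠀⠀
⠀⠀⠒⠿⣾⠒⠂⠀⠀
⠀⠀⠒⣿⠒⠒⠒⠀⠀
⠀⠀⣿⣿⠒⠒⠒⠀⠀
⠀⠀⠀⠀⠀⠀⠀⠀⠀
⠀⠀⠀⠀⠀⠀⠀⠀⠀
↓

⠀⠀⠀⠀⠀⠀⠀⠀⠀
⠀⠀⣿⣿⠂⣿⣿⠀⠀
⠀⠀⠒⠒⠂⠒⠴⠀⠀
⠀⠀⠒⠿⠒⠒⠂⠀⠀
⠀⠀⠒⣿⣾⠒⠒⠀⠀
⠀⠀⣿⣿⠒⠒⠒⠀⠀
⠀⠀⣿⠒⠿⠿⠴⠀⠀
⠀⠀⠀⠀⠀⠀⠀⠀⠀
⠀⠀⠀⠀⠀⠀⠀⠀⠀

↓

⠀⠀⣿⣿⠂⣿⣿⠀⠀
⠀⠀⠒⠒⠂⠒⠴⠀⠀
⠀⠀⠒⠿⠒⠒⠂⠀⠀
⠀⠀⠒⣿⠒⠒⠒⠀⠀
⠀⠀⣿⣿⣾⠒⠒⠀⠀
⠀⠀⣿⠒⠿⠿⠴⠀⠀
⠀⠀⠒⠂⠒⠒⠂⠀⠀
⠀⠀⠀⠀⠀⠀⠀⠀⠀
⠀⠀⠀⠀⠀⠀⠀⠀⠀

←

⠀⠀⠀⣿⣿⠂⣿⣿⠀
⠀⠀⠀⠒⠒⠂⠒⠴⠀
⠀⠀⠂⠒⠿⠒⠒⠂⠀
⠀⠀⠒⠒⣿⠒⠒⠒⠀
⠀⠀⠴⣿⣾⠒⠒⠒⠀
⠀⠀⠒⣿⠒⠿⠿⠴⠀
⠀⠀⠴⠒⠂⠒⠒⠂⠀
⠀⠀⠀⠀⠀⠀⠀⠀⠀
⠀⠀⠀⠀⠀⠀⠀⠀⠀

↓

⠀⠀⠀⠒⠒⠂⠒⠴⠀
⠀⠀⠂⠒⠿⠒⠒⠂⠀
⠀⠀⠒⠒⣿⠒⠒⠒⠀
⠀⠀⠴⣿⣿⠒⠒⠒⠀
⠀⠀⠒⣿⣾⠿⠿⠴⠀
⠀⠀⠴⠒⠂⠒⠒⠂⠀
⠀⠀⠒⠒⠿⠒⠂⠀⠀
⠀⠀⠀⠀⠀⠀⠀⠀⠀
⠀⠀⠀⠀⠀⠀⠀⠀⠀

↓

⠀⠀⠂⠒⠿⠒⠒⠂⠀
⠀⠀⠒⠒⣿⠒⠒⠒⠀
⠀⠀⠴⣿⣿⠒⠒⠒⠀
⠀⠀⠒⣿⠒⠿⠿⠴⠀
⠀⠀⠴⠒⣾⠒⠒⠂⠀
⠀⠀⠒⠒⠿⠒⠂⠀⠀
⠀⠀⠒⣿⠴⣿⠒⠀⠀
⠀⠀⠀⠀⠀⠀⠀⠀⠀
⠀⠀⠀⠀⠀⠀⠀⠀⠀

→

⠀⠂⠒⠿⠒⠒⠂⠀⠀
⠀⠒⠒⣿⠒⠒⠒⠀⠀
⠀⠴⣿⣿⠒⠒⠒⠀⠀
⠀⠒⣿⠒⠿⠿⠴⠀⠀
⠀⠴⠒⠂⣾⠒⠂⠀⠀
⠀⠒⠒⠿⠒⠂⣿⠀⠀
⠀⠒⣿⠴⣿⠒⠒⠀⠀
⠀⠀⠀⠀⠀⠀⠀⠀⠀
⠀⠀⠀⠀⠀⠀⠀⠀⠀

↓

⠀⠒⠒⣿⠒⠒⠒⠀⠀
⠀⠴⣿⣿⠒⠒⠒⠀⠀
⠀⠒⣿⠒⠿⠿⠴⠀⠀
⠀⠴⠒⠂⠒⠒⠂⠀⠀
⠀⠒⠒⠿⣾⠂⣿⠀⠀
⠀⠒⣿⠴⣿⠒⠒⠀⠀
⠀⠀⠂⠒⣿⠒⣿⠀⠀
⠀⠀⠀⠀⠀⠀⠀⠀⠀
⠀⠀⠀⠀⠀⠀⠀⠀⠀

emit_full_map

⠀⣿⣿⠂⣿⣿
⠀⠒⠒⠂⠒⠴
⠂⠒⠿⠒⠒⠂
⠒⠒⣿⠒⠒⠒
⠴⣿⣿⠒⠒⠒
⠒⣿⠒⠿⠿⠴
⠴⠒⠂⠒⠒⠂
⠒⠒⠿⣾⠂⣿
⠒⣿⠴⣿⠒⠒
⠀⠂⠒⣿⠒⣿

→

⠒⠒⣿⠒⠒⠒⠀⠀⠀
⠴⣿⣿⠒⠒⠒⠀⠀⠀
⠒⣿⠒⠿⠿⠴⣿⠀⠀
⠴⠒⠂⠒⠒⠂⠂⠀⠀
⠒⠒⠿⠒⣾⣿⠒⠀⠀
⠒⣿⠴⣿⠒⠒⠴⠀⠀
⠀⠂⠒⣿⠒⣿⠂⠀⠀
⠀⠀⠀⠀⠀⠀⠀⠀⠀
⠀⠀⠀⠀⠀⠀⠀⠀⠀

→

⠒⣿⠒⠒⠒⠀⠀⠀⠀
⣿⣿⠒⠒⠒⠀⠀⠀⠀
⣿⠒⠿⠿⠴⣿⠂⠀⠀
⠒⠂⠒⠒⠂⠂⠂⠀⠀
⠒⠿⠒⠂⣾⠒⠒⠀⠀
⣿⠴⣿⠒⠒⠴⠴⠀⠀
⠂⠒⣿⠒⣿⠂⠒⠀⠀
⠀⠀⠀⠀⠀⠀⠀⠀⠀
⠀⠀⠀⠀⠀⠀⠀⠀⠀

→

⣿⠒⠒⠒⠀⠀⠀⠀⠀
⣿⠒⠒⠒⠀⠀⠀⠀⠀
⠒⠿⠿⠴⣿⠂⠂⠀⠀
⠂⠒⠒⠂⠂⠂⣿⠀⠀
⠿⠒⠂⣿⣾⠒⠒⠀⠀
⠴⣿⠒⠒⠴⠴⠂⠀⠀
⠒⣿⠒⣿⠂⠒⠂⠀⠀
⠀⠀⠀⠀⠀⠀⠀⠀⠀
⠀⠀⠀⠀⠀⠀⠀⠀⠀

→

⠒⠒⠒⠀⠀⠀⠀⠀⠀
⠒⠒⠒⠀⠀⠀⠀⠀⠀
⠿⠿⠴⣿⠂⠂⠒⠀⠀
⠒⠒⠂⠂⠂⣿⠂⠀⠀
⠒⠂⣿⠒⣾⠒⠒⠀⠀
⣿⠒⠒⠴⠴⠂⠿⠀⠀
⣿⠒⣿⠂⠒⠂⣿⠀⠀
⠀⠀⠀⠀⠀⠀⠀⠀⠀
⠀⠀⠀⠀⠀⠀⠀⠀⠀

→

⠒⠒⠀⠀⠀⠀⠀⠀⠀
⠒⠒⠀⠀⠀⠀⠀⠀⠀
⠿⠴⣿⠂⠂⠒⠒⠀⠀
⠒⠂⠂⠂⣿⠂⣿⠀⠀
⠂⣿⠒⠒⣾⠒⣿⠀⠀
⠒⠒⠴⠴⠂⠿⠂⠀⠀
⠒⣿⠂⠒⠂⣿⠂⠀⠀
⠀⠀⠀⠀⠀⠀⠀⠀⠀
⠀⠀⠀⠀⠀⠀⠀⠀⠀

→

⠒⠀⠀⠀⠀⠀⠀⠀⠀
⠒⠀⠀⠀⠀⠀⠀⠀⠀
⠴⣿⠂⠂⠒⠒⠒⠀⠀
⠂⠂⠂⣿⠂⣿⠴⠀⠀
⣿⠒⠒⠒⣾⣿⠒⠀⠀
⠒⠴⠴⠂⠿⠂⠒⠀⠀
⣿⠂⠒⠂⣿⠂⠒⠀⠀
⠀⠀⠀⠀⠀⠀⠀⠀⠀
⠀⠀⠀⠀⠀⠀⠀⠀⠀

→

⠀⠀⠀⠀⠀⠀⠀⠀⠀
⠀⠀⠀⠀⠀⠀⠀⠀⠀
⣿⠂⠂⠒⠒⠒⣿⠀⠀
⠂⠂⣿⠂⣿⠴⠒⠀⠀
⠒⠒⠒⠒⣾⠒⣿⠀⠀
⠴⠴⠂⠿⠂⠒⠒⠀⠀
⠂⠒⠂⣿⠂⠒⣿⠀⠀
⠀⠀⠀⠀⠀⠀⠀⠀⠀
⠀⠀⠀⠀⠀⠀⠀⠀⠀

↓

⠀⠀⠀⠀⠀⠀⠀⠀⠀
⣿⠂⠂⠒⠒⠒⣿⠀⠀
⠂⠂⣿⠂⣿⠴⠒⠀⠀
⠒⠒⠒⠒⣿⠒⣿⠀⠀
⠴⠴⠂⠿⣾⠒⠒⠀⠀
⠂⠒⠂⣿⠂⠒⣿⠀⠀
⠀⠀⠒⠒⠒⠒⠒⠀⠀
⠀⠀⠀⠀⠀⠀⠀⠀⠀
⠀⠀⠀⠀⠀⠀⠀⠀⠀

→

⠀⠀⠀⠀⠀⠀⠀⠀⠀
⠂⠂⠒⠒⠒⣿⠀⠀⠀
⠂⣿⠂⣿⠴⠒⠂⠀⠀
⠒⠒⠒⣿⠒⣿⠂⠀⠀
⠴⠂⠿⠂⣾⠒⣿⠀⠀
⠒⠂⣿⠂⠒⣿⣿⠀⠀
⠀⠒⠒⠒⠒⠒⠒⠀⠀
⠀⠀⠀⠀⠀⠀⠀⠀⠀
⠀⠀⠀⠀⠀⠀⠀⠀⠀

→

⠀⠀⠀⠀⠀⠀⠀⠀⠀
⠂⠒⠒⠒⣿⠀⠀⠀⠀
⣿⠂⣿⠴⠒⠂⠒⠀⠀
⠒⠒⣿⠒⣿⠂⠒⠀⠀
⠂⠿⠂⠒⣾⣿⣿⠀⠀
⠂⣿⠂⠒⣿⣿⠿⠀⠀
⠒⠒⠒⠒⠒⠒⠒⠀⠀
⠀⠀⠀⠀⠀⠀⠀⠀⠀
⠀⠀⠀⠀⠀⠀⠀⠀⠀

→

⠀⠀⠀⠀⠀⠀⠀⠀⠀
⠒⠒⠒⣿⠀⠀⠀⠀⠀
⠂⣿⠴⠒⠂⠒⠒⠀⠀
⠒⣿⠒⣿⠂⠒⠒⠀⠀
⠿⠂⠒⠒⣾⣿⠒⠀⠀
⣿⠂⠒⣿⣿⠿⠂⠀⠀
⠒⠒⠒⠒⠒⠒⠿⠀⠀
⠀⠀⠀⠀⠀⠀⠀⠀⠀
⠀⠀⠀⠀⠀⠀⠀⠀⠀

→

⠀⠀⠀⠀⠀⠀⠀⠀⠀
⠒⠒⣿⠀⠀⠀⠀⠀⠀
⣿⠴⠒⠂⠒⠒⣿⠀⠀
⣿⠒⣿⠂⠒⠒⠒⠀⠀
⠂⠒⠒⣿⣾⠒⠒⠀⠀
⠂⠒⣿⣿⠿⠂⠒⠀⠀
⠒⠒⠒⠒⠒⠿⠿⠀⠀
⠀⠀⠀⠀⠀⠀⠀⠀⠀
⠀⠀⠀⠀⠀⠀⠀⠀⠀

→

⠀⠀⠀⠀⠀⠀⠀⠀⠀
⠒⣿⠀⠀⠀⠀⠀⠀⠀
⠴⠒⠂⠒⠒⣿⠒⠀⠀
⠒⣿⠂⠒⠒⠒⠒⠀⠀
⠒⠒⣿⣿⣾⠒⠒⠀⠀
⠒⣿⣿⠿⠂⠒⠿⠀⠀
⠒⠒⠒⠒⠿⠿⠒⠀⠀
⠀⠀⠀⠀⠀⠀⠀⠀⠀
⠀⠀⠀⠀⠀⠀⠀⠀⠀

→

⠀⠀⠀⠀⠀⠀⠀⠀⠀
⣿⠀⠀⠀⠀⠀⠀⠀⠀
⠒⠂⠒⠒⣿⠒⠿⠀⠀
⣿⠂⠒⠒⠒⠒⠿⠀⠀
⠒⣿⣿⠒⣾⠒⠒⠀⠀
⣿⣿⠿⠂⠒⠿⠿⠀⠀
⠒⠒⠒⠿⠿⠒⣿⠀⠀
⠀⠀⠀⠀⠀⠀⠀⠀⠀
⠀⠀⠀⠀⠀⠀⠀⠀⠀

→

⠀⠀⠀⠀⠀⠀⠀⠀⠀
⠀⠀⠀⠀⠀⠀⠀⠀⠀
⠂⠒⠒⣿⠒⠿⠴⠀⠀
⠂⠒⠒⠒⠒⠿⠂⠀⠀
⣿⣿⠒⠒⣾⠒⠒⠀⠀
⣿⠿⠂⠒⠿⠿⠒⠀⠀
⠒⠒⠿⠿⠒⣿⠒⠀⠀
⠀⠀⠀⠀⠀⠀⠀⠀⠀
⠀⠀⠀⠀⠀⠀⠀⠀⠀

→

⠀⠀⠀⠀⠀⠀⠀⠀⠀
⠀⠀⠀⠀⠀⠀⠀⠀⠀
⠒⠒⣿⠒⠿⠴⠒⠀⠀
⠒⠒⠒⠒⠿⠂⣿⠀⠀
⣿⠒⠒⠒⣾⠒⠂⠀⠀
⠿⠂⠒⠿⠿⠒⠒⠀⠀
⠒⠿⠿⠒⣿⠒⠒⠀⠀
⠀⠀⠀⠀⠀⠀⠀⠀⠀
⠀⠀⠀⠀⠀⠀⠀⠀⠀

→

⠀⠀⠀⠀⠀⠀⠀⠀⠀
⠀⠀⠀⠀⠀⠀⠀⠀⠀
⠒⣿⠒⠿⠴⠒⠿⠀⠀
⠒⠒⠒⠿⠂⣿⠒⠀⠀
⠒⠒⠒⠒⣾⠂⣿⠀⠀
⠂⠒⠿⠿⠒⠒⠂⠀⠀
⠿⠿⠒⣿⠒⠒⠒⠀⠀
⠀⠀⠀⠀⠀⠀⠀⠀⠀
⠀⠀⠀⠀⠀⠀⠀⠀⠀

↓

⠀⠀⠀⠀⠀⠀⠀⠀⠀
⠒⣿⠒⠿⠴⠒⠿⠀⠀
⠒⠒⠒⠿⠂⣿⠒⠀⠀
⠒⠒⠒⠒⠒⠂⣿⠀⠀
⠂⠒⠿⠿⣾⠒⠂⠀⠀
⠿⠿⠒⣿⠒⠒⠒⠀⠀
⠀⠀⠒⣿⠴⠿⠒⠀⠀
⠀⠀⠀⠀⠀⠀⠀⠀⠀
⠀⠀⠀⠀⠀⠀⠀⠀⠀

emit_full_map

⠀⣿⣿⠂⣿⣿⠀⠀⠀⠀⠀⠀⠀⠀⠀⠀⠀⠀⠀⠀⠀⠀
⠀⠒⠒⠂⠒⠴⠀⠀⠀⠀⠀⠀⠀⠀⠀⠀⠀⠀⠀⠀⠀⠀
⠂⠒⠿⠒⠒⠂⠀⠀⠀⠀⠀⠀⠀⠀⠀⠀⠀⠀⠀⠀⠀⠀
⠒⠒⣿⠒⠒⠒⠀⠀⠀⠀⠀⠀⠀⠀⠀⠀⠀⠀⠀⠀⠀⠀
⠴⣿⣿⠒⠒⠒⠀⠀⠀⠀⠀⠀⠀⠀⠀⠀⠀⠀⠀⠀⠀⠀
⠒⣿⠒⠿⠿⠴⣿⠂⠂⠒⠒⠒⣿⠀⠀⠀⠀⠀⠀⠀⠀⠀
⠴⠒⠂⠒⠒⠂⠂⠂⣿⠂⣿⠴⠒⠂⠒⠒⣿⠒⠿⠴⠒⠿
⠒⠒⠿⠒⠂⣿⠒⠒⠒⠒⣿⠒⣿⠂⠒⠒⠒⠒⠿⠂⣿⠒
⠒⣿⠴⣿⠒⠒⠴⠴⠂⠿⠂⠒⠒⣿⣿⠒⠒⠒⠒⠒⠂⣿
⠀⠂⠒⣿⠒⣿⠂⠒⠂⣿⠂⠒⣿⣿⠿⠂⠒⠿⠿⣾⠒⠂
⠀⠀⠀⠀⠀⠀⠀⠀⠒⠒⠒⠒⠒⠒⠒⠿⠿⠒⣿⠒⠒⠒
⠀⠀⠀⠀⠀⠀⠀⠀⠀⠀⠀⠀⠀⠀⠀⠀⠀⠒⣿⠴⠿⠒

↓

⠒⣿⠒⠿⠴⠒⠿⠀⠀
⠒⠒⠒⠿⠂⣿⠒⠀⠀
⠒⠒⠒⠒⠒⠂⣿⠀⠀
⠂⠒⠿⠿⠒⠒⠂⠀⠀
⠿⠿⠒⣿⣾⠒⠒⠀⠀
⠀⠀⠒⣿⠴⠿⠒⠀⠀
⠀⠀⠒⠴⣿⠒⠒⠀⠀
⠀⠀⠀⠀⠀⠀⠀⠀⠀
⠀⠀⠀⠀⠀⠀⠀⠀⠀

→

⣿⠒⠿⠴⠒⠿⠀⠀⠀
⠒⠒⠿⠂⣿⠒⠀⠀⠀
⠒⠒⠒⠒⠂⣿⠴⠀⠀
⠒⠿⠿⠒⠒⠂⣿⠀⠀
⠿⠒⣿⠒⣾⠒⠒⠀⠀
⠀⠒⣿⠴⠿⠒⣿⠀⠀
⠀⠒⠴⣿⠒⠒⠒⠀⠀
⠀⠀⠀⠀⠀⠀⠀⠀⠀
⠀⠀⠀⠀⠀⠀⠀⠀⠀

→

⠒⠿⠴⠒⠿⠀⠀⠀⠀
⠒⠿⠂⣿⠒⠀⠀⠀⠀
⠒⠒⠒⠂⣿⠴⠴⠀⠀
⠿⠿⠒⠒⠂⣿⠴⠀⠀
⠒⣿⠒⠒⣾⠒⠒⠀⠀
⠒⣿⠴⠿⠒⣿⠒⠀⠀
⠒⠴⣿⠒⠒⠒⠿⠀⠀
⠀⠀⠀⠀⠀⠀⠀⠀⠀
⠀⠀⠀⠀⠀⠀⠀⠀⠀

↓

⠒⠿⠂⣿⠒⠀⠀⠀⠀
⠒⠒⠒⠂⣿⠴⠴⠀⠀
⠿⠿⠒⠒⠂⣿⠴⠀⠀
⠒⣿⠒⠒⠒⠒⠒⠀⠀
⠒⣿⠴⠿⣾⣿⠒⠀⠀
⠒⠴⣿⠒⠒⠒⠿⠀⠀
⠀⠀⣿⠒⠒⠒⠿⠀⠀
⠀⠀⠀⠀⠀⠀⠀⠀⠀
⠀⠀⠀⠀⠀⠀⠀⠀⠀

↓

⠒⠒⠒⠂⣿⠴⠴⠀⠀
⠿⠿⠒⠒⠂⣿⠴⠀⠀
⠒⣿⠒⠒⠒⠒⠒⠀⠀
⠒⣿⠴⠿⠒⣿⠒⠀⠀
⠒⠴⣿⠒⣾⠒⠿⠀⠀
⠀⠀⣿⠒⠒⠒⠿⠀⠀
⠀⠀⣿⠿⠂⠒⠒⠀⠀
⠀⠀⠀⠀⠀⠀⠀⠀⠀
⠀⠀⠀⠀⠀⠀⠀⠀⠀

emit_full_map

⠀⣿⣿⠂⣿⣿⠀⠀⠀⠀⠀⠀⠀⠀⠀⠀⠀⠀⠀⠀⠀⠀⠀⠀
⠀⠒⠒⠂⠒⠴⠀⠀⠀⠀⠀⠀⠀⠀⠀⠀⠀⠀⠀⠀⠀⠀⠀⠀
⠂⠒⠿⠒⠒⠂⠀⠀⠀⠀⠀⠀⠀⠀⠀⠀⠀⠀⠀⠀⠀⠀⠀⠀
⠒⠒⣿⠒⠒⠒⠀⠀⠀⠀⠀⠀⠀⠀⠀⠀⠀⠀⠀⠀⠀⠀⠀⠀
⠴⣿⣿⠒⠒⠒⠀⠀⠀⠀⠀⠀⠀⠀⠀⠀⠀⠀⠀⠀⠀⠀⠀⠀
⠒⣿⠒⠿⠿⠴⣿⠂⠂⠒⠒⠒⣿⠀⠀⠀⠀⠀⠀⠀⠀⠀⠀⠀
⠴⠒⠂⠒⠒⠂⠂⠂⣿⠂⣿⠴⠒⠂⠒⠒⣿⠒⠿⠴⠒⠿⠀⠀
⠒⠒⠿⠒⠂⣿⠒⠒⠒⠒⣿⠒⣿⠂⠒⠒⠒⠒⠿⠂⣿⠒⠀⠀
⠒⣿⠴⣿⠒⠒⠴⠴⠂⠿⠂⠒⠒⣿⣿⠒⠒⠒⠒⠒⠂⣿⠴⠴
⠀⠂⠒⣿⠒⣿⠂⠒⠂⣿⠂⠒⣿⣿⠿⠂⠒⠿⠿⠒⠒⠂⣿⠴
⠀⠀⠀⠀⠀⠀⠀⠀⠒⠒⠒⠒⠒⠒⠒⠿⠿⠒⣿⠒⠒⠒⠒⠒
⠀⠀⠀⠀⠀⠀⠀⠀⠀⠀⠀⠀⠀⠀⠀⠀⠀⠒⣿⠴⠿⠒⣿⠒
⠀⠀⠀⠀⠀⠀⠀⠀⠀⠀⠀⠀⠀⠀⠀⠀⠀⠒⠴⣿⠒⣾⠒⠿
⠀⠀⠀⠀⠀⠀⠀⠀⠀⠀⠀⠀⠀⠀⠀⠀⠀⠀⠀⣿⠒⠒⠒⠿
⠀⠀⠀⠀⠀⠀⠀⠀⠀⠀⠀⠀⠀⠀⠀⠀⠀⠀⠀⣿⠿⠂⠒⠒

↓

⠿⠿⠒⠒⠂⣿⠴⠀⠀
⠒⣿⠒⠒⠒⠒⠒⠀⠀
⠒⣿⠴⠿⠒⣿⠒⠀⠀
⠒⠴⣿⠒⠒⠒⠿⠀⠀
⠀⠀⣿⠒⣾⠒⠿⠀⠀
⠀⠀⣿⠿⠂⠒⠒⠀⠀
⠀⠀⠒⠂⠿⠂⠒⠀⠀
⠀⠀⠀⠀⠀⠀⠀⠀⠀
⠀⠀⠀⠀⠀⠀⠀⠀⠀

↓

⠒⣿⠒⠒⠒⠒⠒⠀⠀
⠒⣿⠴⠿⠒⣿⠒⠀⠀
⠒⠴⣿⠒⠒⠒⠿⠀⠀
⠀⠀⣿⠒⠒⠒⠿⠀⠀
⠀⠀⣿⠿⣾⠒⠒⠀⠀
⠀⠀⠒⠂⠿⠂⠒⠀⠀
⠀⠀⣿⠒⠂⣿⠂⠀⠀
⠀⠀⠀⠀⠀⠀⠀⠀⠀
⠿⠿⠿⠿⠿⠿⠿⠿⠿

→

⣿⠒⠒⠒⠒⠒⠀⠀⠀
⣿⠴⠿⠒⣿⠒⠀⠀⠀
⠴⣿⠒⠒⠒⠿⣿⠀⠀
⠀⣿⠒⠒⠒⠿⠿⠀⠀
⠀⣿⠿⠂⣾⠒⠂⠀⠀
⠀⠒⠂⠿⠂⠒⠒⠀⠀
⠀⣿⠒⠂⣿⠂⠒⠀⠀
⠀⠀⠀⠀⠀⠀⠀⠀⠀
⠿⠿⠿⠿⠿⠿⠿⠿⠿

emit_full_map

⠀⣿⣿⠂⣿⣿⠀⠀⠀⠀⠀⠀⠀⠀⠀⠀⠀⠀⠀⠀⠀⠀⠀⠀⠀
⠀⠒⠒⠂⠒⠴⠀⠀⠀⠀⠀⠀⠀⠀⠀⠀⠀⠀⠀⠀⠀⠀⠀⠀⠀
⠂⠒⠿⠒⠒⠂⠀⠀⠀⠀⠀⠀⠀⠀⠀⠀⠀⠀⠀⠀⠀⠀⠀⠀⠀
⠒⠒⣿⠒⠒⠒⠀⠀⠀⠀⠀⠀⠀⠀⠀⠀⠀⠀⠀⠀⠀⠀⠀⠀⠀
⠴⣿⣿⠒⠒⠒⠀⠀⠀⠀⠀⠀⠀⠀⠀⠀⠀⠀⠀⠀⠀⠀⠀⠀⠀
⠒⣿⠒⠿⠿⠴⣿⠂⠂⠒⠒⠒⣿⠀⠀⠀⠀⠀⠀⠀⠀⠀⠀⠀⠀
⠴⠒⠂⠒⠒⠂⠂⠂⣿⠂⣿⠴⠒⠂⠒⠒⣿⠒⠿⠴⠒⠿⠀⠀⠀
⠒⠒⠿⠒⠂⣿⠒⠒⠒⠒⣿⠒⣿⠂⠒⠒⠒⠒⠿⠂⣿⠒⠀⠀⠀
⠒⣿⠴⣿⠒⠒⠴⠴⠂⠿⠂⠒⠒⣿⣿⠒⠒⠒⠒⠒⠂⣿⠴⠴⠀
⠀⠂⠒⣿⠒⣿⠂⠒⠂⣿⠂⠒⣿⣿⠿⠂⠒⠿⠿⠒⠒⠂⣿⠴⠀
⠀⠀⠀⠀⠀⠀⠀⠀⠒⠒⠒⠒⠒⠒⠒⠿⠿⠒⣿⠒⠒⠒⠒⠒⠀
⠀⠀⠀⠀⠀⠀⠀⠀⠀⠀⠀⠀⠀⠀⠀⠀⠀⠒⣿⠴⠿⠒⣿⠒⠀
⠀⠀⠀⠀⠀⠀⠀⠀⠀⠀⠀⠀⠀⠀⠀⠀⠀⠒⠴⣿⠒⠒⠒⠿⣿
⠀⠀⠀⠀⠀⠀⠀⠀⠀⠀⠀⠀⠀⠀⠀⠀⠀⠀⠀⣿⠒⠒⠒⠿⠿
⠀⠀⠀⠀⠀⠀⠀⠀⠀⠀⠀⠀⠀⠀⠀⠀⠀⠀⠀⣿⠿⠂⣾⠒⠂
⠀⠀⠀⠀⠀⠀⠀⠀⠀⠀⠀⠀⠀⠀⠀⠀⠀⠀⠀⠒⠂⠿⠂⠒⠒
⠀⠀⠀⠀⠀⠀⠀⠀⠀⠀⠀⠀⠀⠀⠀⠀⠀⠀⠀⣿⠒⠂⣿⠂⠒


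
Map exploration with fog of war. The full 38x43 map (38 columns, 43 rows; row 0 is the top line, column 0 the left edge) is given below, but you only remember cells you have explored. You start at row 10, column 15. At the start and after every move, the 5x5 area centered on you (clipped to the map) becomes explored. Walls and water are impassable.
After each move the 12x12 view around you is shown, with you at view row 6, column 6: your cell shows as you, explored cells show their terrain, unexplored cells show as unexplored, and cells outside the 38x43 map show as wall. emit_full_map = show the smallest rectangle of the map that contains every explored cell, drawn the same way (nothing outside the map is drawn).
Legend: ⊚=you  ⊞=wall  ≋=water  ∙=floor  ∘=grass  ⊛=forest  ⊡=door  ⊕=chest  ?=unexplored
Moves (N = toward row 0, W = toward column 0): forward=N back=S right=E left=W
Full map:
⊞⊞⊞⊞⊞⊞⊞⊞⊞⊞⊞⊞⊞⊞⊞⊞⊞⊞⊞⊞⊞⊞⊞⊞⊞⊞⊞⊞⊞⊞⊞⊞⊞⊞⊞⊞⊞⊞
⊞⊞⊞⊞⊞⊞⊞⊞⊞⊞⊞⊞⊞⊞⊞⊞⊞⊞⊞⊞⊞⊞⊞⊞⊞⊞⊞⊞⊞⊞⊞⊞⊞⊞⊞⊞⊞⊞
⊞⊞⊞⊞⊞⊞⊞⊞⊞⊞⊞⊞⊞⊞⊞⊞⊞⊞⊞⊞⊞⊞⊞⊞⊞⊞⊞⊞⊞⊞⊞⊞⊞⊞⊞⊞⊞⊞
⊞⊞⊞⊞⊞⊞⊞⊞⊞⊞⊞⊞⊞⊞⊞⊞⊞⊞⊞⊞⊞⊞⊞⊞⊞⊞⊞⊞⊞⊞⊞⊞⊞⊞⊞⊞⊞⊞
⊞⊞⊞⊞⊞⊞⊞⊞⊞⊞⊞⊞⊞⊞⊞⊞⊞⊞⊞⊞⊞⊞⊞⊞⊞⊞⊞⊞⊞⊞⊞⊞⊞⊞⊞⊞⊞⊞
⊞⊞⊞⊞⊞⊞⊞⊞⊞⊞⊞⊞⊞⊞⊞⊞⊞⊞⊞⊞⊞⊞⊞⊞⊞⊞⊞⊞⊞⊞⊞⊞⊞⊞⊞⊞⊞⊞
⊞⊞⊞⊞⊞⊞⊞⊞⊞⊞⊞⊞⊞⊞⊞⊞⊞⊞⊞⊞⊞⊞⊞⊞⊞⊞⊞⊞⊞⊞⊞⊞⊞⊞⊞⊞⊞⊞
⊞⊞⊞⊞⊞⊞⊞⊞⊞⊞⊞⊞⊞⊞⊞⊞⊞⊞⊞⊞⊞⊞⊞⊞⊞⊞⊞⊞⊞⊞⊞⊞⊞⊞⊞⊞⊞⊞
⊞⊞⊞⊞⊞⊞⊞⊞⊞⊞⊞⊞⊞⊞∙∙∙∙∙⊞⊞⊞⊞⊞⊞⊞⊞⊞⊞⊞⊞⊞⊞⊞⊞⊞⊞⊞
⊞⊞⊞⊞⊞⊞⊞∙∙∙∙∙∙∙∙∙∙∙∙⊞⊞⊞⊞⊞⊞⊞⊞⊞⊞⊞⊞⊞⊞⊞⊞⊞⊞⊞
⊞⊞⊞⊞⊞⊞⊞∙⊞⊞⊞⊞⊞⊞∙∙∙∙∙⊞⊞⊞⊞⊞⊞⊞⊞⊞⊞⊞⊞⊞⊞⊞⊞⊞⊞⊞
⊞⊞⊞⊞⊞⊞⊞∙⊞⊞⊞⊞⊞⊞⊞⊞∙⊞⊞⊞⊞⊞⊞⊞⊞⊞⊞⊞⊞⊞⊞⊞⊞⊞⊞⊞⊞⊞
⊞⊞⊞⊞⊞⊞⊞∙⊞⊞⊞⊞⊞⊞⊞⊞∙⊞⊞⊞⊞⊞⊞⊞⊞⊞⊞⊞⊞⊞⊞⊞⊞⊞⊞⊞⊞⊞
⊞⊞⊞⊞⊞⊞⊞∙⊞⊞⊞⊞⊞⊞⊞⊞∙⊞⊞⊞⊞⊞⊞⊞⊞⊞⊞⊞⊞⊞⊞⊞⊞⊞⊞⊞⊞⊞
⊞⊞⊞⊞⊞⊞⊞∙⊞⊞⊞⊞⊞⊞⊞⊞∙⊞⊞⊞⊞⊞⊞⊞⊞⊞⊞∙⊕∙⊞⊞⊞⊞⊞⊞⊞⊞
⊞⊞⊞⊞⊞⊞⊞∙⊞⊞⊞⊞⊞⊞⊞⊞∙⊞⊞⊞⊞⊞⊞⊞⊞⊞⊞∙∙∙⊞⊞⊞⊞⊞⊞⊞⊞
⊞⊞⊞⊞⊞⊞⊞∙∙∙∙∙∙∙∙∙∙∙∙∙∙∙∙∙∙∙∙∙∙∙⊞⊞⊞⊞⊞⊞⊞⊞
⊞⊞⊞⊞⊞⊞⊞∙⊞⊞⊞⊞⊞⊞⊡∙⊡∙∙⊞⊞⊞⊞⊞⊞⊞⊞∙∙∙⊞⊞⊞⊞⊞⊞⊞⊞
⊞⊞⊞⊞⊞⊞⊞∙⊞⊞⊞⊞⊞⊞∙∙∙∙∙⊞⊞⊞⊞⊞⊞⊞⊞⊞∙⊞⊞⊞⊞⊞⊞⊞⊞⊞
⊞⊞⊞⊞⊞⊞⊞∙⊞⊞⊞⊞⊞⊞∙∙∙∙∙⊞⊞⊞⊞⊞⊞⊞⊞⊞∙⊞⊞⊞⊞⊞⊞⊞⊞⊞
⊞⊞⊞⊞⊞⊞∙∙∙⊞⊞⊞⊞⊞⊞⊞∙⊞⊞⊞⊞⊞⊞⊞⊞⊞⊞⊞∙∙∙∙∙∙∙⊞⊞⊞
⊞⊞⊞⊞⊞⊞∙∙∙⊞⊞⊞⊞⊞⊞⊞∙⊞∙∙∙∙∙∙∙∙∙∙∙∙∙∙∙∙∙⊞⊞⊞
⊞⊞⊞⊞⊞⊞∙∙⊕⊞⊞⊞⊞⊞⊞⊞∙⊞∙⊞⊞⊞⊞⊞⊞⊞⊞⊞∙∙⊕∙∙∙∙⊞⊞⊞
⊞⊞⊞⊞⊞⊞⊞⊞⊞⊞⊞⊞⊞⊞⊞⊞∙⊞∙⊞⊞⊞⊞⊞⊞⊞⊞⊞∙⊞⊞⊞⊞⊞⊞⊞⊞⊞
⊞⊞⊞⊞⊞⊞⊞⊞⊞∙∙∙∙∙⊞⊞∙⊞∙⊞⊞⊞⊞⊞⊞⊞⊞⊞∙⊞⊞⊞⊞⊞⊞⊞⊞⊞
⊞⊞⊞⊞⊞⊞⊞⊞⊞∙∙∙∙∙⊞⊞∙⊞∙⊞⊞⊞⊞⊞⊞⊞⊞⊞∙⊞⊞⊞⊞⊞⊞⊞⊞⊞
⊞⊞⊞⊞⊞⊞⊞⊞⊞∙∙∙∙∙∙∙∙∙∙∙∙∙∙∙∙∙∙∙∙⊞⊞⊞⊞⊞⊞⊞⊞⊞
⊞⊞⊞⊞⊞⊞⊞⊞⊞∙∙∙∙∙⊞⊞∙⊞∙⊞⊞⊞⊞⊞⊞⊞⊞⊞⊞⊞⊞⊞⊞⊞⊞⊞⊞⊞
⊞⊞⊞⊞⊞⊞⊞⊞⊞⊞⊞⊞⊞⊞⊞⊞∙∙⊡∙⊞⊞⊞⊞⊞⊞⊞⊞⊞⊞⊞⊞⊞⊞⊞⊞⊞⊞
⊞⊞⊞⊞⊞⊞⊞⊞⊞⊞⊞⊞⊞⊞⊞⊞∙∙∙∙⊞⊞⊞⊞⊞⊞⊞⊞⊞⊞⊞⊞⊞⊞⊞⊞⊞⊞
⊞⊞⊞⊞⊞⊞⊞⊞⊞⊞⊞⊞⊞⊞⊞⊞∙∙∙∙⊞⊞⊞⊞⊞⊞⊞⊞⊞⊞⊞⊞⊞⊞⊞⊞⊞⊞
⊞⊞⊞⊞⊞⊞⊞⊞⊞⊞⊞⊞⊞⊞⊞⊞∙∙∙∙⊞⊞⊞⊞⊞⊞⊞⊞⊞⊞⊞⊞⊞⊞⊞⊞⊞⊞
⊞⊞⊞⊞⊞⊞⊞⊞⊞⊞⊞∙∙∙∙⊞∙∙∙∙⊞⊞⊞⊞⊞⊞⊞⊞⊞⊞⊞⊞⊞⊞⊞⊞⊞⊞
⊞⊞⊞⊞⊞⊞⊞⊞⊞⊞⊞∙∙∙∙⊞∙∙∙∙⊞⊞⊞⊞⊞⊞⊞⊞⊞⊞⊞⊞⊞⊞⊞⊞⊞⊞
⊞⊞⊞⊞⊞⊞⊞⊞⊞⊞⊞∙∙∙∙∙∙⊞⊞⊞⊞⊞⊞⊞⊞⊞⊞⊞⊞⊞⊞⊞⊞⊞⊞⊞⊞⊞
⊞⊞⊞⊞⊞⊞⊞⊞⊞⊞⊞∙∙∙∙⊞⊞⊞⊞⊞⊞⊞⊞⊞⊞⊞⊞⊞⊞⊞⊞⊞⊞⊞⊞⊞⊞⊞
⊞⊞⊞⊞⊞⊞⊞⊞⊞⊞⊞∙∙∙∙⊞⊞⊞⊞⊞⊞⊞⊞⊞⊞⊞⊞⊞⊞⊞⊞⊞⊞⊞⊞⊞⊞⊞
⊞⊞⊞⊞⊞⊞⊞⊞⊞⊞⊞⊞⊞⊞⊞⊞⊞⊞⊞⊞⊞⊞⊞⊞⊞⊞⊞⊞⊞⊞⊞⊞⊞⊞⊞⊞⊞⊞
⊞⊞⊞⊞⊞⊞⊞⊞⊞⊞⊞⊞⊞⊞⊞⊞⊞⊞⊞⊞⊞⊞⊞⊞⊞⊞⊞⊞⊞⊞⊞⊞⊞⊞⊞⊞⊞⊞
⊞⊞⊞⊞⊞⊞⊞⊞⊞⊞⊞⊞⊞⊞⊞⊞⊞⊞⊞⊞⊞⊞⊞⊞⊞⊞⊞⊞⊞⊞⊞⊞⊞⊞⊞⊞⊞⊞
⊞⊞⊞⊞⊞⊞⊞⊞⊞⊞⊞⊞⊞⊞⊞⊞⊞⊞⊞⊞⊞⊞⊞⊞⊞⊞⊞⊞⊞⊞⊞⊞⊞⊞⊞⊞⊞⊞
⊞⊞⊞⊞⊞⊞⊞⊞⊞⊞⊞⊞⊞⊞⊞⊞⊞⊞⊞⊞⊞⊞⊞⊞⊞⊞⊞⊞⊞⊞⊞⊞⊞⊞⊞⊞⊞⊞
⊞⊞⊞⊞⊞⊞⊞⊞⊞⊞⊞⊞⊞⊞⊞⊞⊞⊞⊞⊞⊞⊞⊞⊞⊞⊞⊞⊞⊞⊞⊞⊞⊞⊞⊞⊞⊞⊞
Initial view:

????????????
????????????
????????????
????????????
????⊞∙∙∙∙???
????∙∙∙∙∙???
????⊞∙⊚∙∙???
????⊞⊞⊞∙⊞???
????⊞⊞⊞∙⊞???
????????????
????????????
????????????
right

????????????
????????????
????????????
????????????
???⊞∙∙∙∙∙???
???∙∙∙∙∙∙???
???⊞∙∙⊚∙∙???
???⊞⊞⊞∙⊞⊞???
???⊞⊞⊞∙⊞⊞???
????????????
????????????
????????????

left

????????????
????????????
????????????
????????????
????⊞∙∙∙∙∙??
????∙∙∙∙∙∙??
????⊞∙⊚∙∙∙??
????⊞⊞⊞∙⊞⊞??
????⊞⊞⊞∙⊞⊞??
????????????
????????????
????????????

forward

????????????
????????????
????????????
????????????
????⊞⊞⊞⊞⊞???
????⊞∙∙∙∙∙??
????∙∙⊚∙∙∙??
????⊞∙∙∙∙∙??
????⊞⊞⊞∙⊞⊞??
????⊞⊞⊞∙⊞⊞??
????????????
????????????

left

????????????
????????????
????????????
????????????
????⊞⊞⊞⊞⊞⊞??
????⊞⊞∙∙∙∙∙?
????∙∙⊚∙∙∙∙?
????⊞⊞∙∙∙∙∙?
????⊞⊞⊞⊞∙⊞⊞?
?????⊞⊞⊞∙⊞⊞?
????????????
????????????

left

????????????
????????????
????????????
????????????
????⊞⊞⊞⊞⊞⊞⊞?
????⊞⊞⊞∙∙∙∙∙
????∙∙⊚∙∙∙∙∙
????⊞⊞⊞∙∙∙∙∙
????⊞⊞⊞⊞⊞∙⊞⊞
??????⊞⊞⊞∙⊞⊞
????????????
????????????

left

????????????
????????????
????????????
????????????
????⊞⊞⊞⊞⊞⊞⊞⊞
????⊞⊞⊞⊞∙∙∙∙
????∙∙⊚∙∙∙∙∙
????⊞⊞⊞⊞∙∙∙∙
????⊞⊞⊞⊞⊞⊞∙⊞
???????⊞⊞⊞∙⊞
????????????
????????????

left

????????????
????????????
????????????
????????????
????⊞⊞⊞⊞⊞⊞⊞⊞
????⊞⊞⊞⊞⊞∙∙∙
????∙∙⊚∙∙∙∙∙
????⊞⊞⊞⊞⊞∙∙∙
????⊞⊞⊞⊞⊞⊞⊞∙
????????⊞⊞⊞∙
????????????
????????????

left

????????????
????????????
????????????
????????????
????⊞⊞⊞⊞⊞⊞⊞⊞
????⊞⊞⊞⊞⊞⊞∙∙
????∙∙⊚∙∙∙∙∙
????⊞⊞⊞⊞⊞⊞∙∙
????⊞⊞⊞⊞⊞⊞⊞⊞
?????????⊞⊞⊞
????????????
????????????

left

????????????
????????????
????????????
????????????
????⊞⊞⊞⊞⊞⊞⊞⊞
????⊞⊞⊞⊞⊞⊞⊞∙
????∙∙⊚∙∙∙∙∙
????∙⊞⊞⊞⊞⊞⊞∙
????∙⊞⊞⊞⊞⊞⊞⊞
??????????⊞⊞
????????????
????????????

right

????????????
????????????
????????????
????????????
???⊞⊞⊞⊞⊞⊞⊞⊞⊞
???⊞⊞⊞⊞⊞⊞⊞∙∙
???∙∙∙⊚∙∙∙∙∙
???∙⊞⊞⊞⊞⊞⊞∙∙
???∙⊞⊞⊞⊞⊞⊞⊞⊞
?????????⊞⊞⊞
????????????
????????????

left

????????????
????????????
????????????
????????????
????⊞⊞⊞⊞⊞⊞⊞⊞
????⊞⊞⊞⊞⊞⊞⊞∙
????∙∙⊚∙∙∙∙∙
????∙⊞⊞⊞⊞⊞⊞∙
????∙⊞⊞⊞⊞⊞⊞⊞
??????????⊞⊞
????????????
????????????

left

????????????
????????????
????????????
????????????
????⊞⊞⊞⊞⊞⊞⊞⊞
????⊞⊞⊞⊞⊞⊞⊞⊞
????⊞∙⊚∙∙∙∙∙
????⊞∙⊞⊞⊞⊞⊞⊞
????⊞∙⊞⊞⊞⊞⊞⊞
???????????⊞
????????????
????????????

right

????????????
????????????
????????????
????????????
???⊞⊞⊞⊞⊞⊞⊞⊞⊞
???⊞⊞⊞⊞⊞⊞⊞⊞∙
???⊞∙∙⊚∙∙∙∙∙
???⊞∙⊞⊞⊞⊞⊞⊞∙
???⊞∙⊞⊞⊞⊞⊞⊞⊞
??????????⊞⊞
????????????
????????????

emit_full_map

⊞⊞⊞⊞⊞⊞⊞⊞⊞⊞⊞⊞?
⊞⊞⊞⊞⊞⊞⊞⊞∙∙∙∙∙
⊞∙∙⊚∙∙∙∙∙∙∙∙∙
⊞∙⊞⊞⊞⊞⊞⊞∙∙∙∙∙
⊞∙⊞⊞⊞⊞⊞⊞⊞⊞∙⊞⊞
???????⊞⊞⊞∙⊞⊞

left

????????????
????????????
????????????
????????????
????⊞⊞⊞⊞⊞⊞⊞⊞
????⊞⊞⊞⊞⊞⊞⊞⊞
????⊞∙⊚∙∙∙∙∙
????⊞∙⊞⊞⊞⊞⊞⊞
????⊞∙⊞⊞⊞⊞⊞⊞
???????????⊞
????????????
????????????

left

????????????
????????????
????????????
????????????
????⊞⊞⊞⊞⊞⊞⊞⊞
????⊞⊞⊞⊞⊞⊞⊞⊞
????⊞⊞⊚∙∙∙∙∙
????⊞⊞∙⊞⊞⊞⊞⊞
????⊞⊞∙⊞⊞⊞⊞⊞
????????????
????????????
????????????

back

????????????
????????????
????????????
????⊞⊞⊞⊞⊞⊞⊞⊞
????⊞⊞⊞⊞⊞⊞⊞⊞
????⊞⊞∙∙∙∙∙∙
????⊞⊞⊚⊞⊞⊞⊞⊞
????⊞⊞∙⊞⊞⊞⊞⊞
????⊞⊞∙⊞⊞???
????????????
????????????
????????????

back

????????????
????????????
????⊞⊞⊞⊞⊞⊞⊞⊞
????⊞⊞⊞⊞⊞⊞⊞⊞
????⊞⊞∙∙∙∙∙∙
????⊞⊞∙⊞⊞⊞⊞⊞
????⊞⊞⊚⊞⊞⊞⊞⊞
????⊞⊞∙⊞⊞???
????⊞⊞∙⊞⊞???
????????????
????????????
????????????

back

????????????
????⊞⊞⊞⊞⊞⊞⊞⊞
????⊞⊞⊞⊞⊞⊞⊞⊞
????⊞⊞∙∙∙∙∙∙
????⊞⊞∙⊞⊞⊞⊞⊞
????⊞⊞∙⊞⊞⊞⊞⊞
????⊞⊞⊚⊞⊞???
????⊞⊞∙⊞⊞???
????⊞⊞∙⊞⊞???
????????????
????????????
????????????

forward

????????????
????????????
????⊞⊞⊞⊞⊞⊞⊞⊞
????⊞⊞⊞⊞⊞⊞⊞⊞
????⊞⊞∙∙∙∙∙∙
????⊞⊞∙⊞⊞⊞⊞⊞
????⊞⊞⊚⊞⊞⊞⊞⊞
????⊞⊞∙⊞⊞???
????⊞⊞∙⊞⊞???
????⊞⊞∙⊞⊞???
????????????
????????????

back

????????????
????⊞⊞⊞⊞⊞⊞⊞⊞
????⊞⊞⊞⊞⊞⊞⊞⊞
????⊞⊞∙∙∙∙∙∙
????⊞⊞∙⊞⊞⊞⊞⊞
????⊞⊞∙⊞⊞⊞⊞⊞
????⊞⊞⊚⊞⊞???
????⊞⊞∙⊞⊞???
????⊞⊞∙⊞⊞???
????????????
????????????
????????????

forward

????????????
????????????
????⊞⊞⊞⊞⊞⊞⊞⊞
????⊞⊞⊞⊞⊞⊞⊞⊞
????⊞⊞∙∙∙∙∙∙
????⊞⊞∙⊞⊞⊞⊞⊞
????⊞⊞⊚⊞⊞⊞⊞⊞
????⊞⊞∙⊞⊞???
????⊞⊞∙⊞⊞???
????⊞⊞∙⊞⊞???
????????????
????????????


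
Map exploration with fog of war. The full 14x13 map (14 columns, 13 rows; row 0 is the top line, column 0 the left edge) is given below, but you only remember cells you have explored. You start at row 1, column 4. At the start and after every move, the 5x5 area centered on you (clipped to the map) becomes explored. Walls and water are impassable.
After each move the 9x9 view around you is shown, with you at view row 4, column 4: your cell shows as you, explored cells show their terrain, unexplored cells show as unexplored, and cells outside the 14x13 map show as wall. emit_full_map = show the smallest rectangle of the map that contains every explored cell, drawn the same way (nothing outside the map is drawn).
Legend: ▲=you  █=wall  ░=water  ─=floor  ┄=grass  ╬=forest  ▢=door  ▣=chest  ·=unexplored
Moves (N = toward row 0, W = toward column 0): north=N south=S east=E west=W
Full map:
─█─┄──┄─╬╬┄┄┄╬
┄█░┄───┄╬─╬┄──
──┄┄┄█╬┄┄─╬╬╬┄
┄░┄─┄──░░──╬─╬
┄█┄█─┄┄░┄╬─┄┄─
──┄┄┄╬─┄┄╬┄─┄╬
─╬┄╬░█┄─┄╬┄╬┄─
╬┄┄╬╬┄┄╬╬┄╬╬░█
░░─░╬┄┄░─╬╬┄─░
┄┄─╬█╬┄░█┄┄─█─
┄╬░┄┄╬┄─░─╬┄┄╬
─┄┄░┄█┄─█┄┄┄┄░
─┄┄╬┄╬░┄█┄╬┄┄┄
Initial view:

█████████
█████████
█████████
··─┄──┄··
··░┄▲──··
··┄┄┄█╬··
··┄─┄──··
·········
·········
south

█████████
█████████
··─┄──┄··
··░┄───··
··┄┄▲█╬··
··┄─┄──··
··┄█─┄┄··
·········
·········

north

█████████
█████████
█████████
··─┄──┄··
··░┄▲──··
··┄┄┄█╬··
··┄─┄──··
··┄█─┄┄··
·········

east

█████████
█████████
█████████
·─┄──┄─··
·░┄─▲─┄··
·┄┄┄█╬┄··
·┄─┄──░··
·┄█─┄┄···
·········

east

█████████
█████████
█████████
─┄──┄─╬··
░┄──▲┄╬··
┄┄┄█╬┄┄··
┄─┄──░░··
┄█─┄┄····
·········

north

█████████
█████████
█████████
█████████
─┄──▲─╬··
░┄───┄╬··
┄┄┄█╬┄┄··
┄─┄──░░··
┄█─┄┄····

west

█████████
█████████
█████████
█████████
·─┄─▲┄─╬·
·░┄───┄╬·
·┄┄┄█╬┄┄·
·┄─┄──░░·
·┄█─┄┄···

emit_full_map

─┄─▲┄─╬
░┄───┄╬
┄┄┄█╬┄┄
┄─┄──░░
┄█─┄┄··

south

█████████
█████████
█████████
·─┄──┄─╬·
·░┄─▲─┄╬·
·┄┄┄█╬┄┄·
·┄─┄──░░·
·┄█─┄┄···
·········

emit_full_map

─┄──┄─╬
░┄─▲─┄╬
┄┄┄█╬┄┄
┄─┄──░░
┄█─┄┄··


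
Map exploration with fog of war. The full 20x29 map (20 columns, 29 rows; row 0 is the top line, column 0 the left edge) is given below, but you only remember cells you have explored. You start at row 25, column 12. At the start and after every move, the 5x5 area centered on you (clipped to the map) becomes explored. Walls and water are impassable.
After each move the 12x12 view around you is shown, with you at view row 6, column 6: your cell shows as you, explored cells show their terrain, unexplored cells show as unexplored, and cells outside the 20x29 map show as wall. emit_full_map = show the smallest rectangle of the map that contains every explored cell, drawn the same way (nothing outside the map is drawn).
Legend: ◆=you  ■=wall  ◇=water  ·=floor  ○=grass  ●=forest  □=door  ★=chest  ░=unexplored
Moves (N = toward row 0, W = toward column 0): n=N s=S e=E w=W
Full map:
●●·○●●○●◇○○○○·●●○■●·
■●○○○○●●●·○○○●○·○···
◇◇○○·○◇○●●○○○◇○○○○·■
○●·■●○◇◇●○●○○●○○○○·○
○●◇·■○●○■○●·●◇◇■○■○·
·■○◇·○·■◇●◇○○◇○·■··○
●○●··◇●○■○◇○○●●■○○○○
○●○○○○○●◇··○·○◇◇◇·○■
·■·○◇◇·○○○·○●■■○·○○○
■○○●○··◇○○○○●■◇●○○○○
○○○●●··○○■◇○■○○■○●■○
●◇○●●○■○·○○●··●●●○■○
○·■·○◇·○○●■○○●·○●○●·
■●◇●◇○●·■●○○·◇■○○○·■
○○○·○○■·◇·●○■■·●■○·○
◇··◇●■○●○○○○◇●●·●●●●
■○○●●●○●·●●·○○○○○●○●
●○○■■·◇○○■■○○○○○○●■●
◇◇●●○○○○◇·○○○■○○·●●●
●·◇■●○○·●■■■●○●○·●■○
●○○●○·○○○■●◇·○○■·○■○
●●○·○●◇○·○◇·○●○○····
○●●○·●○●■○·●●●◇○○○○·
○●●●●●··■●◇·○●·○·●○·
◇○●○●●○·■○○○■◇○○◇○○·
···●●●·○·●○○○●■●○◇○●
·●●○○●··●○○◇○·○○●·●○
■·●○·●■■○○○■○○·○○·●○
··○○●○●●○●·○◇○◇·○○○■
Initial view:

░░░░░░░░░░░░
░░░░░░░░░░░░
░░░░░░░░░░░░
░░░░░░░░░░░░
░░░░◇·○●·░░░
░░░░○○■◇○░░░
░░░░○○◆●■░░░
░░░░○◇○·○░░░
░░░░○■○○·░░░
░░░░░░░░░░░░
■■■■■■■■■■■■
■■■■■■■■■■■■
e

░░░░░░░░░░░░
░░░░░░░░░░░░
░░░░░░░░░░░░
░░░░░░░░░░░░
░░░◇·○●·○░░░
░░░○○■◇○○░░░
░░░○○○◆■●░░░
░░░○◇○·○○░░░
░░░○■○○·○░░░
░░░░░░░░░░░░
■■■■■■■■■■■■
■■■■■■■■■■■■

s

░░░░░░░░░░░░
░░░░░░░░░░░░
░░░░░░░░░░░░
░░░◇·○●·○░░░
░░░○○■◇○○░░░
░░░○○○●■●░░░
░░░○◇○◆○○░░░
░░░○■○○·○░░░
░░░░○◇○◇·░░░
■■■■■■■■■■■■
■■■■■■■■■■■■
■■■■■■■■■■■■

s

░░░░░░░░░░░░
░░░░░░░░░░░░
░░░◇·○●·○░░░
░░░○○■◇○○░░░
░░░○○○●■●░░░
░░░○◇○·○○░░░
░░░○■○◆·○░░░
░░░░○◇○◇·░░░
■■■■■■■■■■■■
■■■■■■■■■■■■
■■■■■■■■■■■■
■■■■■■■■■■■■

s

░░░░░░░░░░░░
░░░◇·○●·○░░░
░░░○○■◇○○░░░
░░░○○○●■●░░░
░░░○◇○·○○░░░
░░░○■○○·○░░░
░░░░○◇◆◇·░░░
■■■■■■■■■■■■
■■■■■■■■■■■■
■■■■■■■■■■■■
■■■■■■■■■■■■
■■■■■■■■■■■■

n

░░░░░░░░░░░░
░░░░░░░░░░░░
░░░◇·○●·○░░░
░░░○○■◇○○░░░
░░░○○○●■●░░░
░░░○◇○·○○░░░
░░░○■○◆·○░░░
░░░░○◇○◇·░░░
■■■■■■■■■■■■
■■■■■■■■■■■■
■■■■■■■■■■■■
■■■■■■■■■■■■

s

░░░░░░░░░░░░
░░░◇·○●·○░░░
░░░○○■◇○○░░░
░░░○○○●■●░░░
░░░○◇○·○○░░░
░░░○■○○·○░░░
░░░░○◇◆◇·░░░
■■■■■■■■■■■■
■■■■■■■■■■■■
■■■■■■■■■■■■
■■■■■■■■■■■■
■■■■■■■■■■■■


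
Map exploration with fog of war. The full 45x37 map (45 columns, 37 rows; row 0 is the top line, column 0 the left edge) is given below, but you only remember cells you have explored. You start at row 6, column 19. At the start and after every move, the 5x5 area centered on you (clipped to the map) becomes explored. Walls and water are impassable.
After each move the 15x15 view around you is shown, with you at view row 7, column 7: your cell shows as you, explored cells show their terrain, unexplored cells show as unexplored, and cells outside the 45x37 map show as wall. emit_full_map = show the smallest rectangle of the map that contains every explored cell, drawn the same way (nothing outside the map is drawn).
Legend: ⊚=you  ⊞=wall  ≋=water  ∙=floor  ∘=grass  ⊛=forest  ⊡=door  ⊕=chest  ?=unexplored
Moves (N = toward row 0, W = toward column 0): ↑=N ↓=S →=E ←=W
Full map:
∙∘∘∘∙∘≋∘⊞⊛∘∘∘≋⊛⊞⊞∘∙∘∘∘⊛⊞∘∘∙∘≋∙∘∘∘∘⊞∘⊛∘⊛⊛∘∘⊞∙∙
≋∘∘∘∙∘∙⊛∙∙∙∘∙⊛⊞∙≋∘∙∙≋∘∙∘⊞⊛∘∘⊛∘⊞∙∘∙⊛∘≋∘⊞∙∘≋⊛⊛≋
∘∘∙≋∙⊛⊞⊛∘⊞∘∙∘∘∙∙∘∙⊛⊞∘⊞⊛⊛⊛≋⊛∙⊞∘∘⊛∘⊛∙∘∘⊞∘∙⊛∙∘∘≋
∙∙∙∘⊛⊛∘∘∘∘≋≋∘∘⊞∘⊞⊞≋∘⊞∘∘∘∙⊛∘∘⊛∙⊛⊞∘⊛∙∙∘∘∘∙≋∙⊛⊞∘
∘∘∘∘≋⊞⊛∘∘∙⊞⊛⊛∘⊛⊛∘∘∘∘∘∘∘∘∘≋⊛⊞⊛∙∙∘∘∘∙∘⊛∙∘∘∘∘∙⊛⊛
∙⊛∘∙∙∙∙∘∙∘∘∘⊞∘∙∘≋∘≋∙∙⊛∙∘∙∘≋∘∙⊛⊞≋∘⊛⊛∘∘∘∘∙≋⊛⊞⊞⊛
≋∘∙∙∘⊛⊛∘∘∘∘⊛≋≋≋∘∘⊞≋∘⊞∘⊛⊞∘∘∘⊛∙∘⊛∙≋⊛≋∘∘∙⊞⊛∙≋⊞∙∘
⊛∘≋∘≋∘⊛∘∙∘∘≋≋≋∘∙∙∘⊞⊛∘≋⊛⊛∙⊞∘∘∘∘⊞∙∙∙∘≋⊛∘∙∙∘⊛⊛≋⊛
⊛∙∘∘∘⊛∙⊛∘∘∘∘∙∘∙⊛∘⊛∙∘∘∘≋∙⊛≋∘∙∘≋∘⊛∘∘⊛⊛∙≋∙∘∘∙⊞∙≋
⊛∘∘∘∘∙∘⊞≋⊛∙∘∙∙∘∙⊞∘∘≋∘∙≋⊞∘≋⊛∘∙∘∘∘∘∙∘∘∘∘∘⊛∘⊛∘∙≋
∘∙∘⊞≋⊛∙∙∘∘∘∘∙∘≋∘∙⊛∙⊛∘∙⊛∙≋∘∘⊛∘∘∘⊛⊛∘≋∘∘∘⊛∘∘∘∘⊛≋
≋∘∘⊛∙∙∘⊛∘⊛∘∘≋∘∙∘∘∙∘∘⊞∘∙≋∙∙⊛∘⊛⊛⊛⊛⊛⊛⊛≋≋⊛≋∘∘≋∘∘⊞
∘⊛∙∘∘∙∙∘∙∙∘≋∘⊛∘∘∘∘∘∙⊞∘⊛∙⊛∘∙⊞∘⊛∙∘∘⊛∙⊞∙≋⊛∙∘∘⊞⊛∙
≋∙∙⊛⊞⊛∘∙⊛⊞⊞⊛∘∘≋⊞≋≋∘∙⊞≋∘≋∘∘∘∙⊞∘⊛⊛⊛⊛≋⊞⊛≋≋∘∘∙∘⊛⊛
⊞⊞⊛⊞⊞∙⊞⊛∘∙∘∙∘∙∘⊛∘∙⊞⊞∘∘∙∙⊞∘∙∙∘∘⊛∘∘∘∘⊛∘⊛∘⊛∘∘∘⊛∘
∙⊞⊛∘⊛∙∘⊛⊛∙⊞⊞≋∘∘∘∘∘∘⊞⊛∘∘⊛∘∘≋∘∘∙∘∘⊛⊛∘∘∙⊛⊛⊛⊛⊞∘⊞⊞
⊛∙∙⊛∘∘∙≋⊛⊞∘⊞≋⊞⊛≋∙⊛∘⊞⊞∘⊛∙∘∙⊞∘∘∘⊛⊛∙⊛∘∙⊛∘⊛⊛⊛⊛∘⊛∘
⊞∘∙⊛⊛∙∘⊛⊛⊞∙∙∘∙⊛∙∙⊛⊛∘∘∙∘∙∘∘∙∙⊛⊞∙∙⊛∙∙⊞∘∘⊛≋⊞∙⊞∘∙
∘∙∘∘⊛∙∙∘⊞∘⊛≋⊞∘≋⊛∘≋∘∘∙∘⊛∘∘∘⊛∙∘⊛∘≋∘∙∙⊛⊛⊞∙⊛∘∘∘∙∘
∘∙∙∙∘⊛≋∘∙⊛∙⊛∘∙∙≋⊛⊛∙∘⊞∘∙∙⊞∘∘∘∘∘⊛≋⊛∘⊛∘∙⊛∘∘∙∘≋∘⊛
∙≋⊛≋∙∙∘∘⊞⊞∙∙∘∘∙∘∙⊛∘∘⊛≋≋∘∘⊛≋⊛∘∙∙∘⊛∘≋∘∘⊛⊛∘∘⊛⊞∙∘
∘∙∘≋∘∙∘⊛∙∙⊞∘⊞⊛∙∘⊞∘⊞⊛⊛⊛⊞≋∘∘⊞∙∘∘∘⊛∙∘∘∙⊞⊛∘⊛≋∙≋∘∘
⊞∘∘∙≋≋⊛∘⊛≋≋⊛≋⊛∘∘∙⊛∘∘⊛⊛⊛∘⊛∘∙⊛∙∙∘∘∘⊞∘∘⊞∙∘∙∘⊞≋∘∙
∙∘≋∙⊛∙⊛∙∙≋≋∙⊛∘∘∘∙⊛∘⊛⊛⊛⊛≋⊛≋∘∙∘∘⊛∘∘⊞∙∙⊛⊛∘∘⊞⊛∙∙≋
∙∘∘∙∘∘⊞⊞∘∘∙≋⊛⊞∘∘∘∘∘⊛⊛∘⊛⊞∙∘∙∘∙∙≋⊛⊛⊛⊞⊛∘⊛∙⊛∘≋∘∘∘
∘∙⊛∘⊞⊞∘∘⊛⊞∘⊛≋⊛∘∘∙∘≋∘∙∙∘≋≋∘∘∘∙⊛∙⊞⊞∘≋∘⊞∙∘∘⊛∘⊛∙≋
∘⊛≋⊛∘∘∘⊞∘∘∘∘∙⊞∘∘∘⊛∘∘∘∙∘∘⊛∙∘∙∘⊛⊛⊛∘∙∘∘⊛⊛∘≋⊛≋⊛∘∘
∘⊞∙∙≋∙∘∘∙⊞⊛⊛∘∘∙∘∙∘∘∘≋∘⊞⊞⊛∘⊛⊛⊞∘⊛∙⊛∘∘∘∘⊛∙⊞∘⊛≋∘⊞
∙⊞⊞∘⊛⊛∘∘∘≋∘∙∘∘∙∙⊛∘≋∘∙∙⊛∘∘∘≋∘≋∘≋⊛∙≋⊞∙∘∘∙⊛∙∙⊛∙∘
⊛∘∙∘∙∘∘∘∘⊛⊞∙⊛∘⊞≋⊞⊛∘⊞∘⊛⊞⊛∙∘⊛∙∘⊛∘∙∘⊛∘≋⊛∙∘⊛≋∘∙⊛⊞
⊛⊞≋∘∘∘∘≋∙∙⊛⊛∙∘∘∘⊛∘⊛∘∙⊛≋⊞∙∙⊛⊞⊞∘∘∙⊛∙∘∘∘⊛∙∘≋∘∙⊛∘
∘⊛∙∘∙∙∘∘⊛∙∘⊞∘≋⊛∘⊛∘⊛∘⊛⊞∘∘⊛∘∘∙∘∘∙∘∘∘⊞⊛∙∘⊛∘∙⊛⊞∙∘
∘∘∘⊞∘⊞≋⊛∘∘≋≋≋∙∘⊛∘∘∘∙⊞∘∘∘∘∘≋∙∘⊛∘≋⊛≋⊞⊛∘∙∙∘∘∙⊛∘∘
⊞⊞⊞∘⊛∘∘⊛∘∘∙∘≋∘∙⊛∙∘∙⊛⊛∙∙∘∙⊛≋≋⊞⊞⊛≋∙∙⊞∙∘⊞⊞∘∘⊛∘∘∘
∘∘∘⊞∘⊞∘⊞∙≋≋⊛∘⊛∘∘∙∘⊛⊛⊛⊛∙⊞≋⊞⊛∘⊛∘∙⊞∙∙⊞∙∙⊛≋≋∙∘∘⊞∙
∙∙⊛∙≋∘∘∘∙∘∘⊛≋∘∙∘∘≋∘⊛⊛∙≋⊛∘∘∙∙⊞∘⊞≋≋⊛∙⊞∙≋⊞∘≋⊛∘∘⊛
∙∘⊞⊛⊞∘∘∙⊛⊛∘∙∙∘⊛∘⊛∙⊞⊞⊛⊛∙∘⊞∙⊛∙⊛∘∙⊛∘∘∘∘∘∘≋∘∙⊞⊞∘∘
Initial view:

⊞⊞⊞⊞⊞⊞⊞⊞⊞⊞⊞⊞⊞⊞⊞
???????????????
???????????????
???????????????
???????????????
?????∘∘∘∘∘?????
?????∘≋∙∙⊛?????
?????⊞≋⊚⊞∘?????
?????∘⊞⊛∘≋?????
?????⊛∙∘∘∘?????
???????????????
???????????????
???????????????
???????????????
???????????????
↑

⊞⊞⊞⊞⊞⊞⊞⊞⊞⊞⊞⊞⊞⊞⊞
⊞⊞⊞⊞⊞⊞⊞⊞⊞⊞⊞⊞⊞⊞⊞
???????????????
???????????????
???????????????
?????⊞≋∘⊞∘?????
?????∘∘∘∘∘?????
?????∘≋⊚∙⊛?????
?????⊞≋∘⊞∘?????
?????∘⊞⊛∘≋?????
?????⊛∙∘∘∘?????
???????????????
???????????????
???????????????
???????????????

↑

⊞⊞⊞⊞⊞⊞⊞⊞⊞⊞⊞⊞⊞⊞⊞
⊞⊞⊞⊞⊞⊞⊞⊞⊞⊞⊞⊞⊞⊞⊞
⊞⊞⊞⊞⊞⊞⊞⊞⊞⊞⊞⊞⊞⊞⊞
???????????????
???????????????
?????∙⊛⊞∘⊞?????
?????⊞≋∘⊞∘?????
?????∘∘⊚∘∘?????
?????∘≋∙∙⊛?????
?????⊞≋∘⊞∘?????
?????∘⊞⊛∘≋?????
?????⊛∙∘∘∘?????
???????????????
???????????????
???????????????

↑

⊞⊞⊞⊞⊞⊞⊞⊞⊞⊞⊞⊞⊞⊞⊞
⊞⊞⊞⊞⊞⊞⊞⊞⊞⊞⊞⊞⊞⊞⊞
⊞⊞⊞⊞⊞⊞⊞⊞⊞⊞⊞⊞⊞⊞⊞
⊞⊞⊞⊞⊞⊞⊞⊞⊞⊞⊞⊞⊞⊞⊞
???????????????
?????∘∙∙≋∘?????
?????∙⊛⊞∘⊞?????
?????⊞≋⊚⊞∘?????
?????∘∘∘∘∘?????
?????∘≋∙∙⊛?????
?????⊞≋∘⊞∘?????
?????∘⊞⊛∘≋?????
?????⊛∙∘∘∘?????
???????????????
???????????????

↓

⊞⊞⊞⊞⊞⊞⊞⊞⊞⊞⊞⊞⊞⊞⊞
⊞⊞⊞⊞⊞⊞⊞⊞⊞⊞⊞⊞⊞⊞⊞
⊞⊞⊞⊞⊞⊞⊞⊞⊞⊞⊞⊞⊞⊞⊞
???????????????
?????∘∙∙≋∘?????
?????∙⊛⊞∘⊞?????
?????⊞≋∘⊞∘?????
?????∘∘⊚∘∘?????
?????∘≋∙∙⊛?????
?????⊞≋∘⊞∘?????
?????∘⊞⊛∘≋?????
?????⊛∙∘∘∘?????
???????????????
???????????????
???????????????

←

⊞⊞⊞⊞⊞⊞⊞⊞⊞⊞⊞⊞⊞⊞⊞
⊞⊞⊞⊞⊞⊞⊞⊞⊞⊞⊞⊞⊞⊞⊞
⊞⊞⊞⊞⊞⊞⊞⊞⊞⊞⊞⊞⊞⊞⊞
???????????????
??????∘∙∙≋∘????
?????∘∙⊛⊞∘⊞????
?????⊞⊞≋∘⊞∘????
?????∘∘⊚∘∘∘????
?????≋∘≋∙∙⊛????
?????∘⊞≋∘⊞∘????
??????∘⊞⊛∘≋????
??????⊛∙∘∘∘????
???????????????
???????????????
???????????????

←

⊞⊞⊞⊞⊞⊞⊞⊞⊞⊞⊞⊞⊞⊞⊞
⊞⊞⊞⊞⊞⊞⊞⊞⊞⊞⊞⊞⊞⊞⊞
⊞⊞⊞⊞⊞⊞⊞⊞⊞⊞⊞⊞⊞⊞⊞
???????????????
???????∘∙∙≋∘???
?????∙∘∙⊛⊞∘⊞???
?????∘⊞⊞≋∘⊞∘???
?????⊛∘⊚∘∘∘∘???
?????∘≋∘≋∙∙⊛???
?????∘∘⊞≋∘⊞∘???
???????∘⊞⊛∘≋???
???????⊛∙∘∘∘???
???????????????
???????????????
???????????????

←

⊞⊞⊞⊞⊞⊞⊞⊞⊞⊞⊞⊞⊞⊞⊞
⊞⊞⊞⊞⊞⊞⊞⊞⊞⊞⊞⊞⊞⊞⊞
⊞⊞⊞⊞⊞⊞⊞⊞⊞⊞⊞⊞⊞⊞⊞
???????????????
????????∘∙∙≋∘??
?????∙∙∘∙⊛⊞∘⊞??
?????⊞∘⊞⊞≋∘⊞∘??
?????⊛⊛⊚∘∘∘∘∘??
?????∙∘≋∘≋∙∙⊛??
?????≋∘∘⊞≋∘⊞∘??
????????∘⊞⊛∘≋??
????????⊛∙∘∘∘??
???????????????
???????????????
???????????????

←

⊞⊞⊞⊞⊞⊞⊞⊞⊞⊞⊞⊞⊞⊞⊞
⊞⊞⊞⊞⊞⊞⊞⊞⊞⊞⊞⊞⊞⊞⊞
⊞⊞⊞⊞⊞⊞⊞⊞⊞⊞⊞⊞⊞⊞⊞
???????????????
?????????∘∙∙≋∘?
?????∘∙∙∘∙⊛⊞∘⊞?
?????∘⊞∘⊞⊞≋∘⊞∘?
?????∘⊛⊚∘∘∘∘∘∘?
?????∘∙∘≋∘≋∙∙⊛?
?????≋≋∘∘⊞≋∘⊞∘?
?????????∘⊞⊛∘≋?
?????????⊛∙∘∘∘?
???????????????
???????????????
???????????????

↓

⊞⊞⊞⊞⊞⊞⊞⊞⊞⊞⊞⊞⊞⊞⊞
⊞⊞⊞⊞⊞⊞⊞⊞⊞⊞⊞⊞⊞⊞⊞
???????????????
?????????∘∙∙≋∘?
?????∘∙∙∘∙⊛⊞∘⊞?
?????∘⊞∘⊞⊞≋∘⊞∘?
?????∘⊛⊛∘∘∘∘∘∘?
?????∘∙⊚≋∘≋∙∙⊛?
?????≋≋∘∘⊞≋∘⊞∘?
?????≋∘∙∙∘⊞⊛∘≋?
?????????⊛∙∘∘∘?
???????????????
???????????????
???????????????
???????????????

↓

⊞⊞⊞⊞⊞⊞⊞⊞⊞⊞⊞⊞⊞⊞⊞
???????????????
?????????∘∙∙≋∘?
?????∘∙∙∘∙⊛⊞∘⊞?
?????∘⊞∘⊞⊞≋∘⊞∘?
?????∘⊛⊛∘∘∘∘∘∘?
?????∘∙∘≋∘≋∙∙⊛?
?????≋≋⊚∘⊞≋∘⊞∘?
?????≋∘∙∙∘⊞⊛∘≋?
?????∘∙⊛∘⊛∙∘∘∘?
???????????????
???????????????
???????????????
???????????????
???????????????

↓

???????????????
?????????∘∙∙≋∘?
?????∘∙∙∘∙⊛⊞∘⊞?
?????∘⊞∘⊞⊞≋∘⊞∘?
?????∘⊛⊛∘∘∘∘∘∘?
?????∘∙∘≋∘≋∙∙⊛?
?????≋≋∘∘⊞≋∘⊞∘?
?????≋∘⊚∙∘⊞⊛∘≋?
?????∘∙⊛∘⊛∙∘∘∘?
?????∙∘∙⊞∘?????
???????????????
???????????????
???????????????
???????????????
???????????????

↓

?????????∘∙∙≋∘?
?????∘∙∙∘∙⊛⊞∘⊞?
?????∘⊞∘⊞⊞≋∘⊞∘?
?????∘⊛⊛∘∘∘∘∘∘?
?????∘∙∘≋∘≋∙∙⊛?
?????≋≋∘∘⊞≋∘⊞∘?
?????≋∘∙∙∘⊞⊛∘≋?
?????∘∙⊚∘⊛∙∘∘∘?
?????∙∘∙⊞∘?????
?????∘≋∘∙⊛?????
???????????????
???????????????
???????????????
???????????????
???????????????

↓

?????∘∙∙∘∙⊛⊞∘⊞?
?????∘⊞∘⊞⊞≋∘⊞∘?
?????∘⊛⊛∘∘∘∘∘∘?
?????∘∙∘≋∘≋∙∙⊛?
?????≋≋∘∘⊞≋∘⊞∘?
?????≋∘∙∙∘⊞⊛∘≋?
?????∘∙⊛∘⊛∙∘∘∘?
?????∙∘⊚⊞∘?????
?????∘≋∘∙⊛?????
?????∘∙∘∘∙?????
???????????????
???????????????
???????????????
???????????????
???????????????

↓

?????∘⊞∘⊞⊞≋∘⊞∘?
?????∘⊛⊛∘∘∘∘∘∘?
?????∘∙∘≋∘≋∙∙⊛?
?????≋≋∘∘⊞≋∘⊞∘?
?????≋∘∙∙∘⊞⊛∘≋?
?????∘∙⊛∘⊛∙∘∘∘?
?????∙∘∙⊞∘?????
?????∘≋⊚∙⊛?????
?????∘∙∘∘∙?????
?????⊛∘∘∘∘?????
???????????????
???????????????
???????????????
???????????????
???????????????

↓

?????∘⊛⊛∘∘∘∘∘∘?
?????∘∙∘≋∘≋∙∙⊛?
?????≋≋∘∘⊞≋∘⊞∘?
?????≋∘∙∙∘⊞⊛∘≋?
?????∘∙⊛∘⊛∙∘∘∘?
?????∙∘∙⊞∘?????
?????∘≋∘∙⊛?????
?????∘∙⊚∘∙?????
?????⊛∘∘∘∘?????
?????∘≋⊞≋≋?????
???????????????
???????????????
???????????????
???????????????
???????????????

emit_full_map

????∘∙∙≋∘
∘∙∙∘∙⊛⊞∘⊞
∘⊞∘⊞⊞≋∘⊞∘
∘⊛⊛∘∘∘∘∘∘
∘∙∘≋∘≋∙∙⊛
≋≋∘∘⊞≋∘⊞∘
≋∘∙∙∘⊞⊛∘≋
∘∙⊛∘⊛∙∘∘∘
∙∘∙⊞∘????
∘≋∘∙⊛????
∘∙⊚∘∙????
⊛∘∘∘∘????
∘≋⊞≋≋????
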